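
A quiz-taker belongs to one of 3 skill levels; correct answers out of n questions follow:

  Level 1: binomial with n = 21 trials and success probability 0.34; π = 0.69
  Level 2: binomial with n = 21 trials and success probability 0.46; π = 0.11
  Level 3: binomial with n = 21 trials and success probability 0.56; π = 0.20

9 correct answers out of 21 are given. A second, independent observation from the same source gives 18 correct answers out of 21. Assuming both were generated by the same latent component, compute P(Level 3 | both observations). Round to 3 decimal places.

The responsibility of component k is w_k f_k(x) divided by Σ_j w_j f_j(x).
Since both observations come from the same component, the likelihood for component k is f_k(x₁)·f_k(x₂).
  p_1 = [C(21,9)·0.34^9·0.66^12 = 293930·6.0717e-05·0.00683168 = 0.121922] × [1.40963e-06] = 1.71864e-07
  p_2 = [C(21,9)·0.46^9·0.54^12 = 293930·0.00092219·0.000614788 = 0.166644] × [0.000178104] = 2.968e-05
  p_3 = [C(21,9)·0.56^9·0.44^12 = 293930·0.00541617·5.26541e-05 = 0.083824] × [0.00332349] = 0.000278588
Multiply by the mixture weights:
  w_1·p_1 = 0.69 × 1.71864e-07 = 1.18586e-07
  w_2·p_2 = 0.11 × 2.968e-05 = 3.2648e-06
  w_3·p_3 = 0.20 × 0.000278588 = 5.57176e-05
Evidence: 1.18586e-07 + 3.2648e-06 + 5.57176e-05 = 5.9101e-05
P(Level 3 | x₁,x₂) ≈ 0.943

0.943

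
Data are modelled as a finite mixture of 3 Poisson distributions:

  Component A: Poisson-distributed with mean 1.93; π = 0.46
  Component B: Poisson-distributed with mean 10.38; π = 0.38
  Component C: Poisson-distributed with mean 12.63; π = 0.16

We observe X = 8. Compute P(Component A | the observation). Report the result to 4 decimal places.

0.0066

Apply Bayes' rule: the posterior for each component is proportional to its prior times its likelihood at x.
Poisson probabilities:
  f_A = 0.000693026
  f_B = 0.103772
  f_C = 0.0525493
Prior × likelihood for each component:
  π_A·f_A = 0.46 × 0.000693026 = 0.000318792
  π_B·f_B = 0.38 × 0.103772 = 0.0394335
  π_C·f_C = 0.16 × 0.0525493 = 0.00840789
Sum: 0.000318792 + 0.0394335 + 0.00840789 = 0.0481602
P(Component A | 8) = 0.000318792 / 0.0481602 ≈ 0.0066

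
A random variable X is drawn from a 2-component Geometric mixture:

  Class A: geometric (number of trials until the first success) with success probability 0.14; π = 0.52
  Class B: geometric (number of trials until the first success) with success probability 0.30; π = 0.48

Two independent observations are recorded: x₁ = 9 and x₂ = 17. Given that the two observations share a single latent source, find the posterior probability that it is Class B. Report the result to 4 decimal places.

0.0294

Posterior ∝ prior × likelihood, so P(k | x) ∝ π_k f_k(x); normalise over all components.
Since both observations come from the same component, the likelihood for component k is f_k(x₁)·f_k(x₂).
  f_A = [0.14·(1−0.14)^8 = 0.14·0.299218 = 0.0418905] × [0.0125344] = 0.000525072
  f_B = [0.30·(1−0.30)^8 = 0.30·0.057648 = 0.0172944] × [0.000996988] = 1.72423e-05
Prior × likelihood for each component:
  π_A·f_A = 0.52 × 0.000525072 = 0.000273037
  π_B·f_B = 0.48 × 1.72423e-05 = 8.27631e-06
Denominator: 0.000273037 + 8.27631e-06 = 0.000281314
P(Class B | x) = 8.27631e-06 / 0.000281314 ≈ 0.0294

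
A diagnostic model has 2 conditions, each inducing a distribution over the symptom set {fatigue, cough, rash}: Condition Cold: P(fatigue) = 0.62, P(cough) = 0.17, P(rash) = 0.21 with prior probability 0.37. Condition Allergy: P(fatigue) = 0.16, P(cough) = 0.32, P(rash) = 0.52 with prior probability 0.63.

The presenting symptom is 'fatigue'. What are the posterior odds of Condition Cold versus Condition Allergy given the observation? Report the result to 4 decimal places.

The posterior odds equal the prior odds times the likelihood ratio: (w_i/w_j)·(f_i(x)/f_j(x)).
Component likelihoods at x = 'fatigue':
  L_Cold = P(fatigue | comp) = 0.62
  L_Allergy = P(fatigue | comp) = 0.16
Posterior odds = (w_Cold·L_Cold) / (w_Allergy·L_Allergy) = (0.37·0.62) / (0.63·0.16) = 0.2294 / 0.1008 ≈ 2.2758

2.2758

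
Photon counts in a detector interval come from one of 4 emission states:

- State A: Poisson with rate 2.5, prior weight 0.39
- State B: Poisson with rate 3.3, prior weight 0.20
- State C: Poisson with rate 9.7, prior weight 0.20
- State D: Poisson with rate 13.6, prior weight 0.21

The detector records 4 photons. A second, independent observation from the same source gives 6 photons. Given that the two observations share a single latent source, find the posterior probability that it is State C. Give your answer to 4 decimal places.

0.0766

Apply Bayes' rule: the posterior for each component is proportional to its prior times its likelihood at x.
Since both observations come from the same component, the likelihood for component k is f_k(x₁)·f_k(x₂).
  f_A = [0.133602] × [0.0278337] = 0.00371864
  f_B = [0.182252] × [0.0661575] = 0.0120574
  f_C = [0.0226058] × [0.0708992] = 0.00160273
  f_D = [0.00176823] × [0.0109017] = 1.92768e-05
Multiply by the mixture weights:
  π_A·f_A = 0.39 × 0.00371864 = 0.00145027
  π_B·f_B = 0.20 × 0.0120574 = 0.00241147
  π_C·f_C = 0.20 × 0.00160273 = 0.000320546
  π_D·f_D = 0.21 × 1.92768e-05 = 4.04813e-06
Normaliser: 0.00145027 + 0.00241147 + 0.000320546 + 4.04813e-06 = 0.00418633
P(State C | data) ≈ 0.0766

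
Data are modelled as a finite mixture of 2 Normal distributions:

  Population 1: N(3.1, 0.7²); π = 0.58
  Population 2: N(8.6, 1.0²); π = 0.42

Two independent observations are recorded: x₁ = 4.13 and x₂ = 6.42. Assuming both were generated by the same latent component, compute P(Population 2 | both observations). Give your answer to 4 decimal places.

The responsibility of component k is P(Z=k) f_k(x) divided by Σ_j P(Z=j) f_j(x).
Since both observations come from the same component, the likelihood for component k is f_k(x₁)·f_k(x₂).
  L_1 = [(1/(0.7·√(2π)))·exp(−(4.13−3.1)²/(2·0.7²)) = 0.569918·exp(-1.08255) = 0.193048] × [7.43278e-06] = 1.43489e-06
  L_2 = [(1/(1.0·√(2π)))·exp(−(4.13−8.6)²/(2·1.0²)) = 0.398942·exp(-9.99045) = 1.82857e-05] × [0.0370629] = 6.77723e-07
Unnormalised posteriors:
  P(Z=1)·L_1 = 0.58 × 1.43489e-06 = 8.32234e-07
  P(Z=2)·L_2 = 0.42 × 6.77723e-07 = 2.84644e-07
Marginal: 8.32234e-07 + 2.84644e-07 = 1.11688e-06
P(Population 2 | data) ≈ 0.2549

0.2549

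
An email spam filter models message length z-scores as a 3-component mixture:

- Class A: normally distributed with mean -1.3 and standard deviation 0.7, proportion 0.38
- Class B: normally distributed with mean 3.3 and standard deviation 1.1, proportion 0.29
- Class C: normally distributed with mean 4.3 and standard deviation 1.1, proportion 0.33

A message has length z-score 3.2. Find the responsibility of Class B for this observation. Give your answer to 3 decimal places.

P(component k | x) = π_k·f_k(x) / marginal(x), where marginal(x) = Σ_j π_j·f_j(x).
Normal densities:
  p_A = 6.0516e-10
  p_B = 0.361179
  p_C = 0.219973
Weight by the priors:
  π_A·p_A = 0.38 × 6.0516e-10 = 2.29961e-10
  π_B·p_B = 0.29 × 0.361179 = 0.104742
  π_C·p_C = 0.33 × 0.219973 = 0.0725912
Sum: 2.29961e-10 + 0.104742 + 0.0725912 = 0.177333
P(Class B | x) = 0.104742 / 0.177333 ≈ 0.591

0.591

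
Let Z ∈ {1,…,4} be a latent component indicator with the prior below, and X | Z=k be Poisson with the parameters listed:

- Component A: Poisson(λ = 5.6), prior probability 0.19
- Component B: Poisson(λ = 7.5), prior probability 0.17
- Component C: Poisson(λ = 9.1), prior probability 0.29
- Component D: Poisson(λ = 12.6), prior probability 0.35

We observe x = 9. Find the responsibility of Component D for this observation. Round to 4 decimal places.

P(component k | x) = w_k·f_k(x) / marginal(x), where marginal(x) = Σ_j w_j·f_j(x).
Component likelihoods at x = 9:
  f_A = 0.0551925
  f_B = 0.11444
  f_C = 0.131683
  f_D = 0.0743809
Unnormalised posteriors:
  w_A·f_A = 0.19 × 0.0551925 = 0.0104866
  w_B·f_B = 0.17 × 0.11444 = 0.0194549
  w_C·f_C = 0.29 × 0.131683 = 0.0381881
  w_D·f_D = 0.35 × 0.0743809 = 0.0260333
Sum: 0.0104866 + 0.0194549 + 0.0381881 + 0.0260333 = 0.0941628
So the posterior for Component D is 0.0260333 / 0.0941628 ≈ 0.2765.

0.2765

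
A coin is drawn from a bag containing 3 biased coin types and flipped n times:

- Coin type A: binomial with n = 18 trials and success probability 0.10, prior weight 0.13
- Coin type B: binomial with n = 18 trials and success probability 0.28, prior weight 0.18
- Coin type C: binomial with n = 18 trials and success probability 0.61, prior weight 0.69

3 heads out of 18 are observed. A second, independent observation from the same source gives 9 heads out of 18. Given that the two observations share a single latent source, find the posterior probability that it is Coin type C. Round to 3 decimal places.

Posterior ∝ prior × likelihood, so P(k | x) ∝ w_k f_k(x); normalise over all components.
Since both observations come from the same component, the likelihood for component k is f_k(x₁)·f_k(x₂).
  f_A = [0.168007] × [1.88364e-05] = 3.16465e-06
  f_B = [0.129763] × [0.0267442] = 0.00347041
  f_C = [0.000136034] × [0.118677] = 1.61441e-05
Multiply by the mixture weights:
  w_A·f_A = 0.13 × 3.16465e-06 = 4.11404e-07
  w_B·f_B = 0.18 × 0.00347041 = 0.000624675
  w_C·f_C = 0.69 × 1.61441e-05 = 1.11394e-05
Evidence: 4.11404e-07 + 0.000624675 + 1.11394e-05 = 0.000636226
Responsibility of Coin type C: 1.11394e-05 / 0.000636226 ≈ 0.018

0.018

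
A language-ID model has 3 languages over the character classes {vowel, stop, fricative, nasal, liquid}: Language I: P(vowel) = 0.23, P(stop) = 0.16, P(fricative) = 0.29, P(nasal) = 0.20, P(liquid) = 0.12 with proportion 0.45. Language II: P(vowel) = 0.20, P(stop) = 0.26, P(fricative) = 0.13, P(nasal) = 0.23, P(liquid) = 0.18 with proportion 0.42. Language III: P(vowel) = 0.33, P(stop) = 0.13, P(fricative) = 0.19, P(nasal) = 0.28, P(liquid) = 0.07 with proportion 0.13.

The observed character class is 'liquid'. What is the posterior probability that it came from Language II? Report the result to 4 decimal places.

Posterior ∝ prior × likelihood, so P(k | x) ∝ w_k f_k(x); normalise over all components.
Categorical probabilities:
  L_I = 0.12
  L_II = 0.18
  L_III = 0.07
Prior × likelihood for each component:
  w_I·L_I = 0.45 × 0.12 = 0.054
  w_II·L_II = 0.42 × 0.18 = 0.0756
  w_III·L_III = 0.13 × 0.07 = 0.0091
Sum: 0.054 + 0.0756 + 0.0091 = 0.1387
P(Language II | 'liquid') = 0.0756 / 0.1387 ≈ 0.5451

0.5451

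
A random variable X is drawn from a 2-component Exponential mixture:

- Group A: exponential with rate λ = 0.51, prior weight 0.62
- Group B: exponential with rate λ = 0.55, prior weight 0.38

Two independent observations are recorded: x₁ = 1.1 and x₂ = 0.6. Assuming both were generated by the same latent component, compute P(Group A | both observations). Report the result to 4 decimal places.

By Bayes' theorem, P(k | x) = P(Z=k) f_k(x) / Σ_j P(Z=j) f_j(x).
Since both observations come from the same component, the likelihood for component k is f_k(x₁)·f_k(x₂).
  p_A = [0.51·e^(−0.51·1.1) = 0.51·e^(−0.5610) = 0.291025] × [0.375557] = 0.109297
  p_B = [0.55·e^(−0.55·1.1) = 0.55·e^(−0.6050) = 0.300341] × [0.395408] = 0.118757
Prior × likelihood for each component:
  P(Z=A)·p_A = 0.62 × 0.109297 = 0.067764
  P(Z=B)·p_B = 0.38 × 0.118757 = 0.0451277
Normaliser: 0.067764 + 0.0451277 = 0.112892
P(Group A | x₁, x₂) = 0.067764 / 0.112892 ≈ 0.6003

0.6003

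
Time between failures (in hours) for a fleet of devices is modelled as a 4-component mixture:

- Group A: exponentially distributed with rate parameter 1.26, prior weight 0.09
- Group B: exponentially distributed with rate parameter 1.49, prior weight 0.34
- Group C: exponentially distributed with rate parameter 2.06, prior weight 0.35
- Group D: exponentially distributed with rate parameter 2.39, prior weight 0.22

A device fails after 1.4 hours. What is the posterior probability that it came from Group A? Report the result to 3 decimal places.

Apply Bayes' rule: the posterior for each component is proportional to its prior times its likelihood at x.
Exponential densities:
  p_A = 0.215911
  p_B = 0.185032
  p_C = 0.115176
  p_D = 0.0841877
Prior × likelihood for each component:
  π_A·p_A = 0.09 × 0.215911 = 0.019432
  π_B·p_B = 0.34 × 0.185032 = 0.062911
  π_C·p_C = 0.35 × 0.115176 = 0.0403116
  π_D·p_D = 0.22 × 0.0841877 = 0.0185213
Sum: 0.019432 + 0.062911 + 0.0403116 + 0.0185213 = 0.141176
P(Group A | the observation) = 0.019432 / 0.141176 ≈ 0.138

0.138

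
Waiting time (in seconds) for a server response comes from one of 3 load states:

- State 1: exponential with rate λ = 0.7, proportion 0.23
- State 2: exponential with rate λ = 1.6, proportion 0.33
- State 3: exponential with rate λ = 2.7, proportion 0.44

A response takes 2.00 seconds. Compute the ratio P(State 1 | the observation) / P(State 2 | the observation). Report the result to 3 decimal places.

1.845

The posterior odds equal the prior odds times the likelihood ratio: (P(Z=i)/P(Z=j))·(f_i(x)/f_j(x)).
Exponential densities:
  p_1 = 0.7·e^(−0.7·2.00) = 0.7·e^(−1.4000) = 0.172618
  p_2 = 1.6·e^(−1.6·2.00) = 1.6·e^(−3.2000) = 0.0652195
  p_3 = 2.7·e^(−2.7·2.00) = 2.7·e^(−5.4000) = 0.0121948
Posterior odds = (P(Z=1)·p_1) / (P(Z=2)·p_2) = (0.23·0.172618) / (0.33·0.0652195) = 0.0397021 / 0.0215224 ≈ 1.845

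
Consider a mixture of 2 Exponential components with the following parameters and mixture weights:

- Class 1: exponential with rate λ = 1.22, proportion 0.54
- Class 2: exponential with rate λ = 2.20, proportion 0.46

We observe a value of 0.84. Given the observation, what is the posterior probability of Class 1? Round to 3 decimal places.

The responsibility of component k is P(Z=k) f_k(x) divided by Σ_j P(Z=j) f_j(x).
Evaluate each component's likelihood at the observed value:
  p_1 = 0.437819
  p_2 = 0.346614
Unnormalised posteriors:
  P(Z=1)·p_1 = 0.54 × 0.437819 = 0.236422
  P(Z=2)·p_2 = 0.46 × 0.346614 = 0.159443
Denominator: 0.236422 + 0.159443 = 0.395865
P(Class 1 | 0.84) = 0.236422 / 0.395865 ≈ 0.597

0.597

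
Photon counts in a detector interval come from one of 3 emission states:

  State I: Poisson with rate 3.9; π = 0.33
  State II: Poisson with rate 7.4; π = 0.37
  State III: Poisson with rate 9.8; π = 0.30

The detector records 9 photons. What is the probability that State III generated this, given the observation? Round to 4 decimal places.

P(component k | x) = w_k·f_k(x) / marginal(x), where marginal(x) = Σ_j w_j·f_j(x).
Component likelihoods at x = 9 photons:
  p_I = e^(−3.9)·3.9^9/9! = 0.0116431
  p_II = e^(−7.4)·7.4^9/9! = 0.112084
  p_III = e^(−9.8)·9.8^9/9! = 0.127405
Prior × likelihood for each component:
  w_I·p_I = 0.33 × 0.0116431 = 0.00384223
  w_II·p_II = 0.37 × 0.112084 = 0.041471
  w_III·p_III = 0.30 × 0.127405 = 0.0382214
Evidence: 0.00384223 + 0.041471 + 0.0382214 = 0.0835347
So the posterior for State III is 0.0382214 / 0.0835347 ≈ 0.4576.

0.4576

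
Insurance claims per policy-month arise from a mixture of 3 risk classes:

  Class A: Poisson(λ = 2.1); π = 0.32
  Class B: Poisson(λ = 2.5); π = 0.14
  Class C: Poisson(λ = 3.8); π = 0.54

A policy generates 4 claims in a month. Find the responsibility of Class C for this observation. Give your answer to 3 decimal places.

0.675

The responsibility of component k is w_k f_k(x) divided by Σ_j w_j f_j(x).
Component likelihoods at x = 4 claims:
  L_A = e^(−2.1)·2.1^4/4! = 0.099231
  L_B = e^(−2.5)·2.5^4/4! = 0.133602
  L_C = e^(−3.8)·3.8^4/4! = 0.194359
Unnormalised posteriors:
  w_A·L_A = 0.32 × 0.099231 = 0.0317539
  w_B·L_B = 0.14 × 0.133602 = 0.0187043
  w_C·L_C = 0.54 × 0.194359 = 0.104954
Denominator: 0.0317539 + 0.0187043 + 0.104954 = 0.155412
Responsibility of Class C: 0.104954 / 0.155412 ≈ 0.675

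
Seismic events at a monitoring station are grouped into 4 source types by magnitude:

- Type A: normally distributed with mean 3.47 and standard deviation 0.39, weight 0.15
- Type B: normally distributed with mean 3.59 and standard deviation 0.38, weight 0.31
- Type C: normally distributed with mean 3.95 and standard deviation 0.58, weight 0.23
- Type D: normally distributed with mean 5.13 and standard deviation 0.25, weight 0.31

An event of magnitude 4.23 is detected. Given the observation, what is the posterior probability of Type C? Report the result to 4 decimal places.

Posterior ∝ prior × likelihood, so P(k | x) ∝ w_k f_k(x); normalise over all components.
Normal densities:
  f_A = 0.153189
  f_B = 0.254199
  f_C = 0.612174
  f_D = 0.00244761
Unnormalised posteriors:
  w_A·f_A = 0.15 × 0.153189 = 0.0229784
  w_B·f_B = 0.31 × 0.254199 = 0.0788018
  w_C·f_C = 0.23 × 0.612174 = 0.1408
  w_D·f_D = 0.31 × 0.00244761 = 0.000758758
Sum: 0.0229784 + 0.0788018 + 0.1408 + 0.000758758 = 0.243339
P(Type C | data) ≈ 0.5786

0.5786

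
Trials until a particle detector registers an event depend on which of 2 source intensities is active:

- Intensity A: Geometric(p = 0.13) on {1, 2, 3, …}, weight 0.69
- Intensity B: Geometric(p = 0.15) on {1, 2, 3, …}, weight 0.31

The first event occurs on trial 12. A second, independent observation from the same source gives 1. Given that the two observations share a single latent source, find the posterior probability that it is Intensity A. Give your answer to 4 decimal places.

Posterior ∝ prior × likelihood, so P(k | x) ∝ π_k f_k(x); normalise over all components.
Since both observations come from the same component, the likelihood for component k is f_k(x₁)·f_k(x₂).
  f_A = [0.13·(1−0.13)^11 = 0.13·0.216128 = 0.0280967] × [0.13] = 0.00365257
  f_B = [0.15·(1−0.15)^11 = 0.15·0.167343 = 0.0251015] × [0.15] = 0.00376522
Weight by the priors:
  π_A·f_A = 0.69 × 0.00365257 = 0.00252027
  π_B·f_B = 0.31 × 0.00376522 = 0.00116722
Sum: 0.00252027 + 0.00116722 = 0.00368749
So the posterior for Intensity A is 0.00252027 / 0.00368749 ≈ 0.6835.

0.6835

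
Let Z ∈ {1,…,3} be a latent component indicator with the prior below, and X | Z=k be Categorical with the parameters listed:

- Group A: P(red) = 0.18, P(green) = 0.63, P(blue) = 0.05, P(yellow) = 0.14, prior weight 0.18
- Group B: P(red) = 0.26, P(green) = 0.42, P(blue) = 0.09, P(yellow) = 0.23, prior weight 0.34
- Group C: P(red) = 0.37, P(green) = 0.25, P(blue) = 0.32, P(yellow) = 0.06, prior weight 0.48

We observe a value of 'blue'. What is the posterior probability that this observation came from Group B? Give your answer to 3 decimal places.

0.158

The responsibility of component k is π_k f_k(x) divided by Σ_j π_j f_j(x).
Component likelihoods at x = 'blue':
  L_A = 0.05
  L_B = 0.09
  L_C = 0.32
Multiply by the mixture weights:
  π_A·L_A = 0.18 × 0.05 = 0.009
  π_B·L_B = 0.34 × 0.09 = 0.0306
  π_C·L_C = 0.48 × 0.32 = 0.1536
Normaliser: 0.009 + 0.0306 + 0.1536 = 0.1932
So the posterior for Group B is 0.0306 / 0.1932 ≈ 0.158.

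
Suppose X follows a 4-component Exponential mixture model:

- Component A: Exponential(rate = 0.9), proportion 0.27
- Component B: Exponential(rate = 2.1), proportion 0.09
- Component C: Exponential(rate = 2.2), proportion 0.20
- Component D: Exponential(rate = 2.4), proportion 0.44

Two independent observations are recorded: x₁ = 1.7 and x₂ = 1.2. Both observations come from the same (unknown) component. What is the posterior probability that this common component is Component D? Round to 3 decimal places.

0.114

By Bayes' theorem, P(k | x) = π_k f_k(x) / Σ_j π_j f_j(x).
Since both observations come from the same component, the likelihood for component k is f_k(x₁)·f_k(x₂).
  p_A = [0.194882] × [0.305636] = 0.059563
  p_B = [0.0591273] × [0.168965] = 0.00999045
  p_C = [0.052259] × [0.156995] = 0.0082044
  p_D = [0.0405779] × [0.134723] = 0.0054668
Multiply by the mixture weights:
  π_A·p_A = 0.27 × 0.059563 = 0.016082
  π_B·p_B = 0.09 × 0.00999045 = 0.000899141
  π_C·p_C = 0.20 × 0.0082044 = 0.00164088
  π_D·p_D = 0.44 × 0.0054668 = 0.00240539
Sum: 0.016082 + 0.000899141 + 0.00164088 + 0.00240539 = 0.0210274
P(Component D | data) ≈ 0.114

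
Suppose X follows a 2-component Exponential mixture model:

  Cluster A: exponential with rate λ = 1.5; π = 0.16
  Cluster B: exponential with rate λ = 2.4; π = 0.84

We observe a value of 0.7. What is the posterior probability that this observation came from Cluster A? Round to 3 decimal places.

0.183

The responsibility of component k is π_k f_k(x) divided by Σ_j π_j f_j(x).
Component likelihoods at x = 0.7:
  f_A = 0.524907
  f_B = 0.447298
Multiply by the mixture weights:
  π_A·f_A = 0.16 × 0.524907 = 0.0839851
  π_B·f_B = 0.84 × 0.447298 = 0.37573
Marginal: 0.0839851 + 0.37573 = 0.459715
P(Cluster A | 0.7) ≈ 0.183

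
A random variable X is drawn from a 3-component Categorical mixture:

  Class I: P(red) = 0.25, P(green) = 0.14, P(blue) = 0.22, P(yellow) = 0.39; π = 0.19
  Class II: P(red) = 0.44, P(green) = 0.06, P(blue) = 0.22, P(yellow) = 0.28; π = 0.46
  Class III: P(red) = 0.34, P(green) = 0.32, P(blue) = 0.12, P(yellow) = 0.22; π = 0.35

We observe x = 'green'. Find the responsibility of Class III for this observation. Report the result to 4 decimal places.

By Bayes' theorem, P(k | x) = w_k f_k(x) / Σ_j w_j f_j(x).
Evaluate each component's likelihood at the observed value:
  f_I = P(green | comp) = 0.14
  f_II = P(green | comp) = 0.06
  f_III = P(green | comp) = 0.32
Unnormalised posteriors:
  w_I·f_I = 0.19 × 0.14 = 0.0266
  w_II·f_II = 0.46 × 0.06 = 0.0276
  w_III·f_III = 0.35 × 0.32 = 0.112
Evidence: 0.0266 + 0.0276 + 0.112 = 0.1662
P(Class III | 'green') = 0.112 / 0.1662 ≈ 0.6739

0.6739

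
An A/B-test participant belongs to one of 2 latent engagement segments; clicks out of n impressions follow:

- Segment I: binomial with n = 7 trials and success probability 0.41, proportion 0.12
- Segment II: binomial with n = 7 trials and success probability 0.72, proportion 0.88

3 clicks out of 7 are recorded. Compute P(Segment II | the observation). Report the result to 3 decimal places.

0.668

Apply Bayes' rule: the posterior for each component is proportional to its prior times its likelihood at x.
Component likelihoods at x = 3 clicks out of 7:
  f_I = C(7,3)·0.41^3·0.59^4 = 35·0.068921·0.121174 = 0.292299
  f_II = C(7,3)·0.72^3·0.28^4 = 35·0.373248·0.00614656 = 0.0802967
Prior × likelihood for each component:
  π_I·f_I = 0.12 × 0.292299 = 0.0350759
  π_II·f_II = 0.88 × 0.0802967 = 0.0706611
Normaliser: 0.0350759 + 0.0706611 = 0.105737
P(Segment II | the observation) = 0.0706611 / 0.105737 ≈ 0.668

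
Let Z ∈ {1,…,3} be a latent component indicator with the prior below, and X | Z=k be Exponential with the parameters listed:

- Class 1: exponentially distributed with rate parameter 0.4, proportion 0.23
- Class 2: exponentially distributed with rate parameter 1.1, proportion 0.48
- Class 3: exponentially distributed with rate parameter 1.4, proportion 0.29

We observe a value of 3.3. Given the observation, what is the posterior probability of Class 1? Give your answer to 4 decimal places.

Posterior ∝ prior × likelihood, so P(k | x) ∝ π_k f_k(x); normalise over all components.
Component likelihoods at x = 3.3:
  p_1 = 0.106854
  p_2 = 0.0291678
  p_3 = 0.0137939
Multiply by the mixture weights:
  π_1·p_1 = 0.23 × 0.106854 = 0.0245764
  π_2·p_2 = 0.48 × 0.0291678 = 0.0140005
  π_3·p_3 = 0.29 × 0.0137939 = 0.00400024
Marginal: 0.0245764 + 0.0140005 + 0.00400024 = 0.0425772
P(Class 1 | x) ≈ 0.5772

0.5772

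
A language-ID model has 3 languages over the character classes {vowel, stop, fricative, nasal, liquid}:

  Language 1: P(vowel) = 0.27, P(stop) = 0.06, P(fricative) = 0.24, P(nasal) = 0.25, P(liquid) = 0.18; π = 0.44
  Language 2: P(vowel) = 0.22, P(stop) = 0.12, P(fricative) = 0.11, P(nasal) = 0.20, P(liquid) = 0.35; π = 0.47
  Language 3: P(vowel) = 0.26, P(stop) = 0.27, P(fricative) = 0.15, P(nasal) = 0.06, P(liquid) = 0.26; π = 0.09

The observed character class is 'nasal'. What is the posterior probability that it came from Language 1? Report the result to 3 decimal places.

0.525

Posterior ∝ prior × likelihood, so P(k | x) ∝ π_k f_k(x); normalise over all components.
Categorical probabilities:
  L_1 = 0.25
  L_2 = 0.2
  L_3 = 0.06
Multiply by the mixture weights:
  π_1·L_1 = 0.44 × 0.25 = 0.11
  π_2·L_2 = 0.47 × 0.2 = 0.094
  π_3·L_3 = 0.09 × 0.06 = 0.0054
Sum: 0.11 + 0.094 + 0.0054 = 0.2094
P(Language 1 | the observation) ≈ 0.525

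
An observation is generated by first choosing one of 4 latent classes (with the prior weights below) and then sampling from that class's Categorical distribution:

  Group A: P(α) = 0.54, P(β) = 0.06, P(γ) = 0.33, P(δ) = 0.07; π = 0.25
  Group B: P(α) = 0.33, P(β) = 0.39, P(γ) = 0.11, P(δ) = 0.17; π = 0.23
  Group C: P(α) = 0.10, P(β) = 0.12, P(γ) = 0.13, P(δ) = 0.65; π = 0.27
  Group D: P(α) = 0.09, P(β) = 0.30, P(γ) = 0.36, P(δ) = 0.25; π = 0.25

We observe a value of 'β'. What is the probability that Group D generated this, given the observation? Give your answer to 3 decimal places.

The responsibility of component k is π_k f_k(x) divided by Σ_j π_j f_j(x).
Component likelihoods at x = 'β':
  p_A = P(β | comp) = 0.06
  p_B = P(β | comp) = 0.39
  p_C = P(β | comp) = 0.12
  p_D = P(β | comp) = 0.30
Prior × likelihood for each component:
  π_A·p_A = 0.25 × 0.06 = 0.015
  π_B·p_B = 0.23 × 0.39 = 0.0897
  π_C·p_C = 0.27 × 0.12 = 0.0324
  π_D·p_D = 0.25 × 0.3 = 0.075
Marginal: 0.015 + 0.0897 + 0.0324 + 0.075 = 0.2121
P(Group D | x) = 0.075 / 0.2121 ≈ 0.354

0.354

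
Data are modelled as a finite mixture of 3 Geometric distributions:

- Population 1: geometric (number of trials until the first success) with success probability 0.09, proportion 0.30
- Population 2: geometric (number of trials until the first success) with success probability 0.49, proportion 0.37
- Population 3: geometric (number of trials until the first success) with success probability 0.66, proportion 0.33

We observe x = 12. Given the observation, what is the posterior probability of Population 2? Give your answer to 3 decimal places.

P(component k | x) = π_k·f_k(x) / marginal(x), where marginal(x) = Σ_j π_j·f_j(x).
Evaluate each component's likelihood at the observed value:
  f_1 = 0.09·(1−0.09)^11 = 0.09·0.354369 = 0.0318932
  f_2 = 0.49·(1−0.49)^11 = 0.49·0.000607116 = 0.000297487
  f_3 = 0.66·(1−0.66)^11 = 0.66·7.01888e-06 = 4.63246e-06
Prior × likelihood for each component:
  π_1·f_1 = 0.30 × 0.0318932 = 0.00956795
  π_2·f_2 = 0.37 × 0.000297487 = 0.00011007
  π_3·f_3 = 0.33 × 4.63246e-06 = 1.52871e-06
Sum: 0.00956795 + 0.00011007 + 1.52871e-06 = 0.00967955
So the posterior for Population 2 is 0.00011007 / 0.00967955 ≈ 0.011.

0.011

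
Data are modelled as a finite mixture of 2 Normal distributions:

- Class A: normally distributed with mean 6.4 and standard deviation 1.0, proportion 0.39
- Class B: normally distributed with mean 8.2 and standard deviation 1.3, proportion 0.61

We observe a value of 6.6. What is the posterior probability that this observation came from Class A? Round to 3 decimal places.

Apply Bayes' rule: the posterior for each component is proportional to its prior times its likelihood at x.
Normal densities:
  f_A = 0.391043
  f_B = 0.143891
Unnormalised posteriors:
  P(Z=A)·f_A = 0.39 × 0.391043 = 0.152507
  P(Z=B)·f_B = 0.61 × 0.143891 = 0.0877735
Denominator: 0.152507 + 0.0877735 = 0.24028
P(Class A | 6.6) = 0.152507 / 0.24028 ≈ 0.635

0.635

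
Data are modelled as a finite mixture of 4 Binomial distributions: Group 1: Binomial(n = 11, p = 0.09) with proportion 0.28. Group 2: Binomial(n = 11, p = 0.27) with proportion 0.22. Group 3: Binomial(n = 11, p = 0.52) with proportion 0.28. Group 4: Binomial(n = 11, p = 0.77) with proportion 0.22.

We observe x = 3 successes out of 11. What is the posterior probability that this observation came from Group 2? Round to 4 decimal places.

0.6270

Posterior ∝ prior × likelihood, so P(k | x) ∝ w_k f_k(x); normalise over all components.
Binomial probabilities:
  L_1 = C(11,3)·0.09^3·0.91^8 = 165·0.000729·0.470253 = 0.0565643
  L_2 = C(11,3)·0.27^3·0.73^8 = 165·0.019683·0.080646 = 0.261914
  L_3 = C(11,3)·0.52^3·0.48^8 = 165·0.140608·0.00281793 = 0.0653768
  L_4 = C(11,3)·0.77^3·0.23^8 = 165·0.456533·7.8311e-06 = 0.000589901
Prior × likelihood for each component:
  w_1·L_1 = 0.28 × 0.0565643 = 0.015838
  w_2·L_2 = 0.22 × 0.261914 = 0.057621
  w_3·L_3 = 0.28 × 0.0653768 = 0.0183055
  w_4·L_4 = 0.22 × 0.000589901 = 0.000129778
Evidence: 0.015838 + 0.057621 + 0.0183055 + 0.000129778 = 0.0918943
P(Group 2 | the observation) = 0.057621 / 0.0918943 ≈ 0.6270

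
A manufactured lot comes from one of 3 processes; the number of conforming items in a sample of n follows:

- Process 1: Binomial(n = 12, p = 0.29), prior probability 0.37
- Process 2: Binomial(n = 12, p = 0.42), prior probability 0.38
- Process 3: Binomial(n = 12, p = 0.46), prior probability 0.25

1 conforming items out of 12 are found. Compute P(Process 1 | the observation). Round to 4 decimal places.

0.8240

P(component k | x) = π_k·f_k(x) / marginal(x), where marginal(x) = Σ_j π_j·f_j(x).
Component likelihoods at x = 1 conforming items out of 12:
  p_1 = 0.0804306
  p_2 = 0.0125933
  p_3 = 0.0062845
Prior × likelihood for each component:
  π_1·p_1 = 0.37 × 0.0804306 = 0.0297593
  π_2·p_2 = 0.38 × 0.0125933 = 0.00478544
  π_3·p_3 = 0.25 × 0.0062845 = 0.00157112
Evidence: 0.0297593 + 0.00478544 + 0.00157112 = 0.0361159
Responsibility of Process 1: 0.0297593 / 0.0361159 ≈ 0.8240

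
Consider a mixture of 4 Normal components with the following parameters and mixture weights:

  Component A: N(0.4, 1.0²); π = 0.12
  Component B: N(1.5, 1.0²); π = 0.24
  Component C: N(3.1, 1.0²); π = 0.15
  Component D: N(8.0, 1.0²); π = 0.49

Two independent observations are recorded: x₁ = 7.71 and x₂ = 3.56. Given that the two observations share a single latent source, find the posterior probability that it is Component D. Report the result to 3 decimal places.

Apply Bayes' rule: the posterior for each component is proportional to its prior times its likelihood at x.
Since both observations come from the same component, the likelihood for component k is f_k(x₁)·f_k(x₂).
  f_A = [9.9405e-13] × [0.00270748] = 2.69137e-15
  f_B = [1.68586e-09] × [0.0477996] = 8.05835e-11
  f_C = [9.68446e-06] × [0.35889] = 3.47566e-06
  f_D = [0.382515] × [2.09005e-05] = 7.99474e-06
Weight by the priors:
  π_A·f_A = 0.12 × 2.69137e-15 = 3.22964e-16
  π_B·f_B = 0.24 × 8.05835e-11 = 1.934e-11
  π_C·f_C = 0.15 × 3.47566e-06 = 5.21349e-07
  π_D·f_D = 0.49 × 7.99474e-06 = 3.91742e-06
Denominator: 3.22964e-16 + 1.934e-11 + 5.21349e-07 + 3.91742e-06 = 4.43879e-06
Responsibility of Component D: 3.91742e-06 / 4.43879e-06 ≈ 0.883

0.883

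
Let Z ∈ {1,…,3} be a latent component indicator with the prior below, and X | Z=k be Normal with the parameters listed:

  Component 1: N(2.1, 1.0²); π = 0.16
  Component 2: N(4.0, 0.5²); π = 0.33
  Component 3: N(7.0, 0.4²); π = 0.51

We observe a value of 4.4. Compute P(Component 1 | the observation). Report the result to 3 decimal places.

Posterior ∝ prior × likelihood, so P(k | x) ∝ π_k f_k(x); normalise over all components.
Normal densities:
  p_1 = (1/(1.0·√(2π)))·exp(−(4.4−2.1)²/(2·1.0²)) = 0.398942·exp(-2.64500) = 0.028327
  p_2 = (1/(0.5·√(2π)))·exp(−(4.4−4.0)²/(2·0.5²)) = 0.797885·exp(-0.32000) = 0.579383
  p_3 = (1/(0.4·√(2π)))·exp(−(4.4−7.0)²/(2·0.4²)) = 0.997356·exp(-21.12500) = 6.67389e-10
Unnormalised posteriors:
  π_1·p_1 = 0.16 × 0.028327 = 0.00453233
  π_2·p_2 = 0.33 × 0.579383 = 0.191196
  π_3·p_3 = 0.51 × 6.67389e-10 = 3.40368e-10
Evidence: 0.00453233 + 0.191196 + 3.40368e-10 = 0.195729
P(Component 1 | 4.4) = 0.00453233 / 0.195729 ≈ 0.023

0.023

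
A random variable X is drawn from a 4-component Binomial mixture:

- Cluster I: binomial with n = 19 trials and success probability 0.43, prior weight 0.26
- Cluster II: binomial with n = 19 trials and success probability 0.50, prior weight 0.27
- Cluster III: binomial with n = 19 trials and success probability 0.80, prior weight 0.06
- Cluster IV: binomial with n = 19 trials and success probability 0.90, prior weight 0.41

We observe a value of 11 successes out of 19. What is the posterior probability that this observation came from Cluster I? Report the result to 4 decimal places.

0.3371

Apply Bayes' rule: the posterior for each component is proportional to its prior times its likelihood at x.
Evaluate each component's likelihood at the observed value:
  p_I = 0.0782655
  p_II = 0.144161
  p_III = 0.0166207
  p_IV = 0.000237184
Prior × likelihood for each component:
  π_I·p_I = 0.26 × 0.0782655 = 0.020349
  π_II·p_II = 0.27 × 0.144161 = 0.0389235
  π_III·p_III = 0.06 × 0.0166207 = 0.000997239
  π_IV·p_IV = 0.41 × 0.000237184 = 9.72456e-05
Marginal: 0.020349 + 0.0389235 + 0.000997239 + 9.72456e-05 = 0.060367
P(Cluster I | x) = 0.020349 / 0.060367 ≈ 0.3371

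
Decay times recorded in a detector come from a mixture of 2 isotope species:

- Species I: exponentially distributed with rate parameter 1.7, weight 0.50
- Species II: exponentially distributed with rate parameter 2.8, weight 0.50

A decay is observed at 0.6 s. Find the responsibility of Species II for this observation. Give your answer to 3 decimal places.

0.460

The responsibility of component k is P(Z=k) f_k(x) divided by Σ_j P(Z=j) f_j(x).
Evaluate each component's likelihood at the observed value:
  p_I = 1.7·e^(−1.7·0.6) = 1.7·e^(−1.0200) = 0.613011
  p_II = 2.8·e^(−2.8·0.6) = 2.8·e^(−1.6800) = 0.521847
Unnormalised posteriors:
  P(Z=I)·p_I = 0.50 × 0.613011 = 0.306506
  P(Z=II)·p_II = 0.50 × 0.521847 = 0.260924
Normaliser: 0.306506 + 0.260924 = 0.567429
P(Species II | 0.6 s) = 0.260924 / 0.567429 ≈ 0.460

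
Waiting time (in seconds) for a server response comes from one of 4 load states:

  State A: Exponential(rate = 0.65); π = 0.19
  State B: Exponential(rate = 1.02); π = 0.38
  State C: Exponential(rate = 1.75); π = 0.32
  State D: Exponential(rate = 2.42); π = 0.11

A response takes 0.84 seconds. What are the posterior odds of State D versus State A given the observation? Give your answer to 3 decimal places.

The posterior odds equal the prior odds times the likelihood ratio: (π_i/π_j)·(f_i(x)/f_j(x)).
Evaluate each component's likelihood at the observed value:
  L_A = 0.65·e^(−0.65·0.84) = 0.65·e^(−0.5460) = 0.37652
  L_B = 1.02·e^(−1.02·0.84) = 1.02·e^(−0.8568) = 0.433009
  L_C = 1.75·e^(−1.75·0.84) = 1.75·e^(−1.4700) = 0.40237
  L_D = 2.42·e^(−2.42·0.84) = 2.42·e^(−2.0328) = 0.316943
Posterior odds = (π_D·L_D) / (π_A·L_A) = (0.11·0.316943) / (0.19·0.37652) = 0.0348638 / 0.0715389 ≈ 0.487

0.487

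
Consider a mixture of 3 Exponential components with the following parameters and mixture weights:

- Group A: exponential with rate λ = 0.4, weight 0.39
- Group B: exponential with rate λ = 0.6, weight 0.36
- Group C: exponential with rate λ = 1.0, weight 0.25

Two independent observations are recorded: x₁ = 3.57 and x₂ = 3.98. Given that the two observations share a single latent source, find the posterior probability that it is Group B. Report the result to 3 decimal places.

P(component k | x) = P(Z=k)·f_k(x) / marginal(x), where marginal(x) = Σ_j P(Z=j)·f_j(x).
Since both observations come from the same component, the likelihood for component k is f_k(x₁)·f_k(x₂).
  f_A = [0.4·e^(−0.4·3.57) = 0.4·e^(−1.4280) = 0.0959152] × [0.0814073] = 0.00780819
  f_B = [0.6·e^(−0.6·3.57) = 0.6·e^(−2.1420) = 0.0704519] × [0.0550879] = 0.00388104
  f_C = [1.0·e^(−1.0·3.57) = 1.0·e^(−3.5700) = 0.0281559] × [0.0186856] = 0.00052611
Unnormalised posteriors:
  P(Z=A)·f_A = 0.39 × 0.00780819 = 0.0030452
  P(Z=B)·f_B = 0.36 × 0.00388104 = 0.00139718
  P(Z=C)·f_C = 0.25 × 0.00052611 = 0.000131528
Marginal: 0.0030452 + 0.00139718 + 0.000131528 = 0.0045739
So the posterior for Group B is 0.00139718 / 0.0045739 ≈ 0.305.

0.305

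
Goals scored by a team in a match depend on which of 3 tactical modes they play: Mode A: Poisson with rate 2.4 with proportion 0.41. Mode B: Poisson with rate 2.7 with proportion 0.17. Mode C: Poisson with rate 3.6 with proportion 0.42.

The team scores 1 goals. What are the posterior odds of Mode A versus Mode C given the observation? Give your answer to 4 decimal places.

2.1607

Posterior odds = (w_i f_i(x)) / (w_j f_j(x)); the normalising sum cancels.
Poisson probabilities:
  f_A = e^(−2.4)·2.4^1/1! = 0.217723
  f_B = e^(−2.7)·2.7^1/1! = 0.181455
  f_C = e^(−3.6)·3.6^1/1! = 0.0983654
Posterior odds = (w_A·f_A) / (w_C·f_C) = (0.41·0.217723) / (0.42·0.0983654) = 0.0892665 / 0.0413135 ≈ 2.1607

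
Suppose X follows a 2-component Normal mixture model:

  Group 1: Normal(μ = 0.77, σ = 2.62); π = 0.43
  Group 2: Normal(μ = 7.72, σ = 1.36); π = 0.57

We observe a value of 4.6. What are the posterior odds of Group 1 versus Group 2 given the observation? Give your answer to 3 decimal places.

1.869

Only the two components matter; the odds are (π_i f_i(x)) / (π_j f_j(x)).
Normal densities:
  f_1 = (1/(2.62·√(2π)))·exp(−(4.6−0.77)²/(2·2.62²)) = 0.152268·exp(-1.06848) = 0.0523089
  f_2 = (1/(1.36·√(2π)))·exp(−(4.6−7.72)²/(2·1.36²)) = 0.293340·exp(-2.63149) = 0.0211121
Odds = (0.43/0.57) × (0.0523089/0.0211121) = 0.754386 × 2.47768 ≈ 1.869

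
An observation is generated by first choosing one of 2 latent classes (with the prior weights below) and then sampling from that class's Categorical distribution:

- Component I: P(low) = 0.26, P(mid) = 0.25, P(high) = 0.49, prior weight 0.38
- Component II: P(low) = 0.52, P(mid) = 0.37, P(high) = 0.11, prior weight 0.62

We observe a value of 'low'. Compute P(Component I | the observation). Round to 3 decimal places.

0.235

By Bayes' theorem, P(k | x) = P(Z=k) f_k(x) / Σ_j P(Z=j) f_j(x).
Component likelihoods at x = 'low':
  f_I = P(low | comp) = 0.26
  f_II = P(low | comp) = 0.52
Multiply by the mixture weights:
  P(Z=I)·f_I = 0.38 × 0.26 = 0.0988
  P(Z=II)·f_II = 0.62 × 0.52 = 0.3224
Sum: 0.0988 + 0.3224 = 0.4212
Responsibility of Component I: 0.0988 / 0.4212 ≈ 0.235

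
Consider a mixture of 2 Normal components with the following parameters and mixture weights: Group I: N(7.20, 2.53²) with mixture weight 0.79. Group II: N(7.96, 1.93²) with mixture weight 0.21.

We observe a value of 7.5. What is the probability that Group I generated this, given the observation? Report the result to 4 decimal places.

Posterior ∝ prior × likelihood, so P(k | x) ∝ P(Z=k) f_k(x); normalise over all components.
Evaluate each component's likelihood at the observed value:
  p_I = (1/(2.53·√(2π)))·exp(−(7.5−7.20)²/(2·2.53²)) = 0.157685·exp(-0.00703) = 0.15658
  p_II = (1/(1.93·√(2π)))·exp(−(7.5−7.96)²/(2·1.93²)) = 0.206706·exp(-0.02840) = 0.200917
Weight by the priors:
  P(Z=I)·p_I = 0.79 × 0.15658 = 0.123698
  P(Z=II)·p_II = 0.21 × 0.200917 = 0.0421926
Normaliser: 0.123698 + 0.0421926 = 0.165891
P(Group I | x) = 0.123698 / 0.165891 ≈ 0.7457

0.7457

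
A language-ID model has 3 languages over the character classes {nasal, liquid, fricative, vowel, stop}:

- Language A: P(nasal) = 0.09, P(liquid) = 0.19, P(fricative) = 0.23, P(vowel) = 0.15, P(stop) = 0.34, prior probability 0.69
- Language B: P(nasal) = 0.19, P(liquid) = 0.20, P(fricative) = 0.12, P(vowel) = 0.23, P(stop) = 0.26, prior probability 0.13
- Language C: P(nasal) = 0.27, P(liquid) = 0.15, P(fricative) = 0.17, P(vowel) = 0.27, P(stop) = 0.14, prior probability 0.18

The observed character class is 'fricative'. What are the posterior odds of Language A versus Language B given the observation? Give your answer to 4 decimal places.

10.1731

Posterior odds = (w_i f_i(x)) / (w_j f_j(x)); the normalising sum cancels.
Categorical probabilities:
  f_A = 0.23
  f_B = 0.12
  f_C = 0.17
Posterior odds = (w_A·f_A) / (w_B·f_B) = (0.69·0.23) / (0.13·0.12) = 0.1587 / 0.0156 ≈ 10.1731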